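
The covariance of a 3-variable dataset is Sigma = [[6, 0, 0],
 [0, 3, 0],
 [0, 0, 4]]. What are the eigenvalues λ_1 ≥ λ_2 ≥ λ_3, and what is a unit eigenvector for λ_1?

Step 1 — characteristic polynomial p(λ) = det(λI - Sigma) = λ³ - tr·λ² + c_1·λ - det, where tr = trace, c_1 = sum of the principal 2×2 minors, det = det(Sigma):
  tr = 6 + 3 + 4 = 13,
  c_1 = (6·3 - (0)²) + (6·4 - (0)²) + (3·4 - (0)²) = 18 + 24 + 12 = 54,
  det = 6·(3·4 - (0)²) - (0)·((0)·4 - (0)·(0)) + (0)·((0)·(0) - 3·(0)) = 6·(12) - (0)·(0) + (0)·(0) = 72.
  So p(λ) = λ³ - 13λ² + 54λ - 72.
Step 2 — look for an integer root (rational root theorem: any rational root is an integer divisor of 72). Testing λ = 3:
  p(3) = 27 - 117 + 162 - 72 = 0  ✓
  Dividing out (λ - 3): p(λ) = (λ - 3)(λ² - 10λ + 24).
Step 3 — remaining eigenvalues from the quadratic λ² - 10λ + 24 = 0:
  Δ = 10² - 4·24 = 100 - 96 = 4,  λ = (10 ± √4)/2 = (10 ± 2)/2 = 6 or 4.
  Sorted: λ_1 = 6,  λ_2 = 4,  λ_3 = 3  (check: sum = 13 = tr ✓).

Step 4 — unit eigenvector for λ_1 = 6: v spans the null space of (Sigma - λ_1 I), whose rows are
  r_1 = (0, 0, 0),  r_2 = (0, -3, 0),  r_3 = (0, 0, -2).
  v is orthogonal to every row, so take v ∝ r_2 × r_3 = ((-3)·(-2) - (0)·(0), (0)·(0) - (0)·(-2), (0)·(0) - (-3)·(0)) = (6, 0, 0).
  Rescale (divide by 6): u = (1, 0, 0).
  ||u|| = √((1)² + (0)² + (0)²) = √(1) = 1,  v_1 = u/||u|| ≈ (1, 0, 0) (||v_1|| = 1).

λ_1 = 6,  λ_2 = 4,  λ_3 = 3;  v_1 ≈ (1, 0, 0)


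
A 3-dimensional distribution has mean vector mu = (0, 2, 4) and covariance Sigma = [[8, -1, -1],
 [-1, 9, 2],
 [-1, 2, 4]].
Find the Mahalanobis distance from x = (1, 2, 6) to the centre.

Step 1 — centre the observation: (x - mu) = (1, 0, 2).

Step 2 — invert Sigma (cofactor / det for 3×3, or solve directly):
  Sigma^{-1} = [[0.1296, 0.0081, 0.0283],
 [0.0081, 0.1255, -0.0607],
 [0.0283, -0.0607, 0.2874]].

Step 3 — form the quadratic (x - mu)^T · Sigma^{-1} · (x - mu):
  Sigma^{-1} · (x - mu) = (0.1862, -0.1134, 0.6032).
  (x - mu)^T · [Sigma^{-1} · (x - mu)] = (1)·(0.1862) + (0)·(-0.1134) + (2)·(0.6032) = 1.3927.

Step 4 — take square root: d = √(1.3927) ≈ 1.1801.

d(x, mu) = √(1.3927) ≈ 1.1801


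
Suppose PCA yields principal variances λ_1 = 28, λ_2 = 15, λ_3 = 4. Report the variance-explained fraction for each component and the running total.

Step 1 — total variance = trace(Sigma) = Σ λ_i = 28 + 15 + 4 = 47.

Step 2 — fraction explained by component i = λ_i / Σ λ:
  PC1: 28/47 = 0.5957
  PC2: 15/47 = 0.3191
  PC3: 4/47 = 0.0851

Step 3 — cumulative fraction after k components = (λ_1 + ... + λ_k) / Σ λ:
  k = 1: 28/47 = 0.5957
  k = 2: (28 + 15)/47 = 43/47 = 0.9149
  k = 3: (28 + 15 + 4)/47 = 47/47 = 1

Summary (fraction, with percent):

explained: PC1 0.5957 (59.57%), PC2 0.3191 (31.91%), PC3 0.0851 (8.51%);  cumulative: 0.5957, 0.9149, 1


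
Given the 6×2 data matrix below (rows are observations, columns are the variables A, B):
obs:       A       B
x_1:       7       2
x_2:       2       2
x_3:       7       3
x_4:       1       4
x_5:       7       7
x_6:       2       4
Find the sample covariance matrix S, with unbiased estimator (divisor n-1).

Step 1 — column means:
  mean(A) = (7 + 2 + 7 + 1 + 7 + 2) / 6 = 26/6 = 4.3333
  mean(B) = (2 + 2 + 3 + 4 + 7 + 4) / 6 = 22/6 = 3.6667

Step 2 — sample covariance S[i,j] = (1/(n-1)) · Σ_k (x_{k,i} - mean_i) · (x_{k,j} - mean_j), with n-1 = 5.
  S[A,A] = ((2.6667)·(2.6667) + (-2.3333)·(-2.3333) + (2.6667)·(2.6667) + (-3.3333)·(-3.3333) + (2.6667)·(2.6667) + (-2.3333)·(-2.3333)) / 5 = 43.3333/5 = 8.6667
  S[A,B] = ((2.6667)·(-1.6667) + (-2.3333)·(-1.6667) + (2.6667)·(-0.6667) + (-3.3333)·(0.3333) + (2.6667)·(3.3333) + (-2.3333)·(0.3333)) / 5 = 4.6667/5 = 0.9333
  S[B,B] = ((-1.6667)·(-1.6667) + (-1.6667)·(-1.6667) + (-0.6667)·(-0.6667) + (0.3333)·(0.3333) + (3.3333)·(3.3333) + (0.3333)·(0.3333)) / 5 = 17.3333/5 = 3.4667

S is symmetric (S[j,i] = S[i,j]). Assembling:

S = [[8.6667, 0.9333],
 [0.9333, 3.4667]]


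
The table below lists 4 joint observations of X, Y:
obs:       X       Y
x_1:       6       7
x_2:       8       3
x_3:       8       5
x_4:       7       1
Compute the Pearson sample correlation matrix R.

Step 1 — column means:
  mean(X) = (6 + 8 + 8 + 7) / 4 = 29/4 = 7.25
  mean(Y) = (7 + 3 + 5 + 1) / 4 = 16/4 = 4

Step 2 — sample variances and covariances s[i,j] = (1/(n-1)) · Σ_k (x_{k,i} - mean_i) · (x_{k,j} - mean_j), with n-1 = 3:
  s[X,X] = ((-1.25)·(-1.25) + (0.75)·(0.75) + (0.75)·(0.75) + (-0.25)·(-0.25)) / 3 = 2.75/3 = 0.9167
  s[X,Y] = ((-1.25)·(3) + (0.75)·(-1) + (0.75)·(1) + (-0.25)·(-3)) / 3 = -3/3 = -1
  s[Y,Y] = ((3)·(3) + (-1)·(-1) + (1)·(1) + (-3)·(-3)) / 3 = 20/3 = 6.6667
  Sample standard deviations s_i = √(s[i,i]):
  s(X) = √(0.9167) = 0.9574
  s(Y) = √(6.6667) = 2.582

Step 3 — r_{ij} = s_{ij} / (s_i · s_j):
  r[X,X] = 1 (diagonal).
  r[X,Y] = -1 / (0.9574 · 2.582) = -1 / 2.4721 = -0.4045
  r[Y,Y] = 1 (diagonal).

R is symmetric with unit diagonal. Assembling:

R = [[1, -0.4045],
 [-0.4045, 1]]


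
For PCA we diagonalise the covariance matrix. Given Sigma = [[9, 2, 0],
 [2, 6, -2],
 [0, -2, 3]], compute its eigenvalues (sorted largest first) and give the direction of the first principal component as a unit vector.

Step 1 — characteristic polynomial p(λ) = det(λI - Sigma) = λ³ - tr·λ² + c_1·λ - det, where tr = trace, c_1 = sum of the principal 2×2 minors, det = det(Sigma):
  tr = 9 + 6 + 3 = 18,
  c_1 = (9·6 - (2)²) + (9·3 - (0)²) + (6·3 - (-2)²) = 50 + 27 + 14 = 91,
  det = 9·(6·3 - (-2)²) - (2)·((2)·3 - (-2)·(0)) + (0)·((2)·(-2) - 6·(0)) = 9·(14) - (2)·(6) + (0)·(-4) = 114.
  So p(λ) = λ³ - 18λ² + 91λ - 114.
Step 2 — look for an integer root (rational root theorem: any rational root is an integer divisor of 114). Testing λ = 6:
  p(6) = 216 - 648 + 546 - 114 = 0  ✓
  Dividing out (λ - 6): p(λ) = (λ - 6)(λ² - 12λ + 19).
Step 3 — remaining eigenvalues from the quadratic λ² - 12λ + 19 = 0:
  Δ = 12² - 4·19 = 144 - 76 = 68,  λ = (12 ± √68)/2 = (12 ± 8.2462)/2 ≈ 10.1231 or 1.8769.
  Sorted: λ_1 = 10.1231,  λ_2 = 6,  λ_3 = 1.8769  (check: sum = 18 = tr ✓).

Step 4 — unit eigenvector for λ_1 ≈ 10.1231: v spans the null space of (Sigma - λ_1 I), whose rows are
  r_1 = (-1.1231, 2, 0),  r_2 = (2, -4.1231, -2),  r_3 = (0, -2, -7.1231).
  v is orthogonal to every row, so take v ∝ r_1 × r_2 = ((2)·(-2) - (0)·(-4.1231), (0)·(2) - (-1.1231)·(-2), (-1.1231)·(-4.1231) - (2)·(2)) ≈ (-4, -2.2462, 0.6307).
  Rescale (multiply by -1 so the first nonzero entry is positive): u = (4, 2.2462, -0.6307).
  ||u|| = √((4)² + (2.2462)² + (-0.6307)²) = √(21.4432) ≈ 4.6307,  v_1 = u/||u|| ≈ (0.8638, 0.4851, -0.1362) (||v_1|| = 1).

λ_1 = 10.1231,  λ_2 = 6,  λ_3 = 1.8769;  v_1 ≈ (0.8638, 0.4851, -0.1362)


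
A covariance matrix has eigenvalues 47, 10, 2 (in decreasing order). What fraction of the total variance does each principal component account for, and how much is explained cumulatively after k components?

Step 1 — total variance = trace(Sigma) = Σ λ_i = 47 + 10 + 2 = 59.

Step 2 — fraction explained by component i = λ_i / Σ λ:
  PC1: 47/59 = 0.7966
  PC2: 10/59 = 0.1695
  PC3: 2/59 = 0.0339

Step 3 — cumulative fraction after k components = (λ_1 + ... + λ_k) / Σ λ:
  k = 1: 47/59 = 0.7966
  k = 2: (47 + 10)/59 = 57/59 = 0.9661
  k = 3: (47 + 10 + 2)/59 = 59/59 = 1

Summary (fraction, with percent):

explained: PC1 0.7966 (79.66%), PC2 0.1695 (16.95%), PC3 0.0339 (3.39%);  cumulative: 0.7966, 0.9661, 1


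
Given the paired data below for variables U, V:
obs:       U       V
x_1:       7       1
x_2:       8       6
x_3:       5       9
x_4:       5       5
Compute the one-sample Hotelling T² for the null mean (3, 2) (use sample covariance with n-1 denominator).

Step 1 — sample mean vector:
  mean(U) = (7 + 8 + 5 + 5) / 4 = 25/4 = 6.25
  mean(V) = (1 + 6 + 9 + 5) / 4 = 21/4 = 5.25
  x̄ = (6.25, 5.25),  deviation x̄ - mu_0 = (6.25, 5.25) - (3, 2) = (3.25, 3.25).

Step 2 — sample covariance matrix, S[i,j] = (1/(n-1)) · Σ_k (x_{k,i} - mean_i) · (x_{k,j} - mean_j), divisor n-1 = 3:
  S[U,U] = ((0.75)·(0.75) + (1.75)·(1.75) + (-1.25)·(-1.25) + (-1.25)·(-1.25)) / 3 = 6.75/3 = 2.25
  S[U,V] = ((0.75)·(-4.25) + (1.75)·(0.75) + (-1.25)·(3.75) + (-1.25)·(-0.25)) / 3 = -6.25/3 = -2.0833
  S[V,V] = ((-4.25)·(-4.25) + (0.75)·(0.75) + (3.75)·(3.75) + (-0.25)·(-0.25)) / 3 = 32.75/3 = 10.9167
  S = [[2.25, -2.0833],
 [-2.0833, 10.9167]].

Step 3 — invert S. det(S) = 2.25·10.9167 - (-2.0833)² = 20.2222.
  S^{-1} = (1/det) · [[d, -b], [-b, a]] = [[0.5398, 0.103],
 [0.103, 0.1113]].

Step 4 — quadratic form (x̄ - mu_0)^T · S^{-1} · (x̄ - mu_0):
  S^{-1} · (x̄ - mu_0) = (2.0893, 0.6964),
  (x̄ - mu_0)^T · [...] = (3.25)·(2.0893) + (3.25)·(0.6964) = 9.0536.

Step 5 — scale by n: T² = 4 · 9.0536 = 36.2143.

T² ≈ 36.2143


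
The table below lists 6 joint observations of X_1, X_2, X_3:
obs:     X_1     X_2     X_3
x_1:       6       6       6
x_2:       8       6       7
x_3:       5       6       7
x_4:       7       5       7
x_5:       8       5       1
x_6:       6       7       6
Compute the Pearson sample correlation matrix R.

Step 1 — column means:
  mean(X_1) = (6 + 8 + 5 + 7 + 8 + 6) / 6 = 40/6 = 6.6667
  mean(X_2) = (6 + 6 + 6 + 5 + 5 + 7) / 6 = 35/6 = 5.8333
  mean(X_3) = (6 + 7 + 7 + 7 + 1 + 6) / 6 = 34/6 = 5.6667

Step 2 — sample variances and covariances s[i,j] = (1/(n-1)) · Σ_k (x_{k,i} - mean_i) · (x_{k,j} - mean_j), with n-1 = 5:
  s[X_1,X_1] = ((-0.6667)·(-0.6667) + (1.3333)·(1.3333) + (-1.6667)·(-1.6667) + (0.3333)·(0.3333) + (1.3333)·(1.3333) + (-0.6667)·(-0.6667)) / 5 = 7.3333/5 = 1.4667
  s[X_1,X_2] = ((-0.6667)·(0.1667) + (1.3333)·(0.1667) + (-1.6667)·(0.1667) + (0.3333)·(-0.8333) + (1.3333)·(-0.8333) + (-0.6667)·(1.1667)) / 5 = -2.3333/5 = -0.4667
  s[X_1,X_3] = ((-0.6667)·(0.3333) + (1.3333)·(1.3333) + (-1.6667)·(1.3333) + (0.3333)·(1.3333) + (1.3333)·(-4.6667) + (-0.6667)·(0.3333)) / 5 = -6.6667/5 = -1.3333
  s[X_2,X_2] = ((0.1667)·(0.1667) + (0.1667)·(0.1667) + (0.1667)·(0.1667) + (-0.8333)·(-0.8333) + (-0.8333)·(-0.8333) + (1.1667)·(1.1667)) / 5 = 2.8333/5 = 0.5667
  s[X_2,X_3] = ((0.1667)·(0.3333) + (0.1667)·(1.3333) + (0.1667)·(1.3333) + (-0.8333)·(1.3333) + (-0.8333)·(-4.6667) + (1.1667)·(0.3333)) / 5 = 3.6667/5 = 0.7333
  s[X_3,X_3] = ((0.3333)·(0.3333) + (1.3333)·(1.3333) + (1.3333)·(1.3333) + (1.3333)·(1.3333) + (-4.6667)·(-4.6667) + (0.3333)·(0.3333)) / 5 = 27.3333/5 = 5.4667
  Sample standard deviations s_i = √(s[i,i]):
  s(X_1) = √(1.4667) = 1.2111
  s(X_2) = √(0.5667) = 0.7528
  s(X_3) = √(5.4667) = 2.3381

Step 3 — r_{ij} = s_{ij} / (s_i · s_j):
  r[X_1,X_1] = 1 (diagonal).
  r[X_1,X_2] = -0.4667 / (1.2111 · 0.7528) = -0.4667 / 0.9117 = -0.5119
  r[X_1,X_3] = -1.3333 / (1.2111 · 2.3381) = -1.3333 / 2.8316 = -0.4709
  r[X_2,X_2] = 1 (diagonal).
  r[X_2,X_3] = 0.7333 / (0.7528 · 2.3381) = 0.7333 / 1.7601 = 0.4167
  r[X_3,X_3] = 1 (diagonal).

R is symmetric with unit diagonal. Assembling:

R = [[1, -0.5119, -0.4709],
 [-0.5119, 1, 0.4167],
 [-0.4709, 0.4167, 1]]


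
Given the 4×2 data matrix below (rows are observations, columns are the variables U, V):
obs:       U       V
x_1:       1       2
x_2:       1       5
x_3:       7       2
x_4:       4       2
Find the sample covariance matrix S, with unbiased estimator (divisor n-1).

Step 1 — column means:
  mean(U) = (1 + 1 + 7 + 4) / 4 = 13/4 = 3.25
  mean(V) = (2 + 5 + 2 + 2) / 4 = 11/4 = 2.75

Step 2 — sample covariance S[i,j] = (1/(n-1)) · Σ_k (x_{k,i} - mean_i) · (x_{k,j} - mean_j), with n-1 = 3.
  S[U,U] = ((-2.25)·(-2.25) + (-2.25)·(-2.25) + (3.75)·(3.75) + (0.75)·(0.75)) / 3 = 24.75/3 = 8.25
  S[U,V] = ((-2.25)·(-0.75) + (-2.25)·(2.25) + (3.75)·(-0.75) + (0.75)·(-0.75)) / 3 = -6.75/3 = -2.25
  S[V,V] = ((-0.75)·(-0.75) + (2.25)·(2.25) + (-0.75)·(-0.75) + (-0.75)·(-0.75)) / 3 = 6.75/3 = 2.25

S is symmetric (S[j,i] = S[i,j]). Assembling:

S = [[8.25, -2.25],
 [-2.25, 2.25]]


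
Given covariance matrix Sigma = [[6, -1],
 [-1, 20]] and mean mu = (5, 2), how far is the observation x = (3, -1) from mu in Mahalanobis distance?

Step 1 — centre the observation: (x - mu) = (-2, -3).

Step 2 — invert Sigma. det(Sigma) = 6·20 - (-1)² = 119.
  Sigma^{-1} = (1/det) · [[d, -b], [-b, a]] = [[0.1681, 0.0084],
 [0.0084, 0.0504]].

Step 3 — form the quadratic (x - mu)^T · Sigma^{-1} · (x - mu):
  Sigma^{-1} · (x - mu) = (-0.3613, -0.1681).
  (x - mu)^T · [Sigma^{-1} · (x - mu)] = (-2)·(-0.3613) + (-3)·(-0.1681) = 1.2269.

Step 4 — take square root: d = √(1.2269) ≈ 1.1077.

d(x, mu) = √(1.2269) ≈ 1.1077


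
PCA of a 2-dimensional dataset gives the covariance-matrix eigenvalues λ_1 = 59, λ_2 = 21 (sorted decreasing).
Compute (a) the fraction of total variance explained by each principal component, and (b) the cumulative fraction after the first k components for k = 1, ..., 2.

Step 1 — total variance = trace(Sigma) = Σ λ_i = 59 + 21 = 80.

Step 2 — fraction explained by component i = λ_i / Σ λ:
  PC1: 59/80 = 0.7375
  PC2: 21/80 = 0.2625

Step 3 — cumulative fraction after k components = (λ_1 + ... + λ_k) / Σ λ:
  k = 1: 59/80 = 0.7375
  k = 2: (59 + 21)/80 = 80/80 = 1

Summary (fraction, with percent):

explained: PC1 0.7375 (73.75%), PC2 0.2625 (26.25%);  cumulative: 0.7375, 1


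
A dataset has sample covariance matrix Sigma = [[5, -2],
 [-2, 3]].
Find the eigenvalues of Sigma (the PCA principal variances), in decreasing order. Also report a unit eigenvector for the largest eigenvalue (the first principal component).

Step 1 — characteristic polynomial of 2×2 Sigma:
  det(Sigma - λI) = λ² - trace · λ + det = 0.
  trace = 5 + 3 = 8, det = 5·3 - (-2)² = 11.
Step 2 — discriminant:
  Δ = trace² - 4·det = 64 - 44 = 20.
Step 3 — eigenvalues:
  λ = (trace ± √Δ)/2 = (8 ± 4.4721)/2,
  λ_1 = 6.2361,  λ_2 = 1.7639.

Step 4 — unit eigenvector for λ_1: solve (Sigma - λ_1 I)v = 0. First row:
  (5 - 6.2361)·v_x + (-2)·v_y = 0, i.e. (-1.2361)·v_x + (-2)·v_y = 0,
  so v ∝ (b, λ_1 - a) = (-2, 1.2361); multiply by -1 so the first entry is positive: u = (2, -1.2361).
  ||u|| = √((2)² + (-1.2361)²) = √(5.5279) ≈ 2.3511,
  v_1 = u/||u|| ≈ (0.8507, -0.5257) (||v_1|| = 1).

λ_1 = 6.2361,  λ_2 = 1.7639;  v_1 ≈ (0.8507, -0.5257)


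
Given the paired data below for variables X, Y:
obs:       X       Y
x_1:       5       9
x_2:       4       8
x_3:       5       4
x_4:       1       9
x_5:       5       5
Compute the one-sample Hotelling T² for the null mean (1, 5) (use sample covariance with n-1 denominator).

Step 1 — sample mean vector:
  mean(X) = (5 + 4 + 5 + 1 + 5) / 5 = 20/5 = 4
  mean(Y) = (9 + 8 + 4 + 9 + 5) / 5 = 35/5 = 7
  x̄ = (4, 7),  deviation x̄ - mu_0 = (4, 7) - (1, 5) = (3, 2).

Step 2 — sample covariance matrix, S[i,j] = (1/(n-1)) · Σ_k (x_{k,i} - mean_i) · (x_{k,j} - mean_j), divisor n-1 = 4:
  S[X,X] = ((1)·(1) + (0)·(0) + (1)·(1) + (-3)·(-3) + (1)·(1)) / 4 = 12/4 = 3
  S[X,Y] = ((1)·(2) + (0)·(1) + (1)·(-3) + (-3)·(2) + (1)·(-2)) / 4 = -9/4 = -2.25
  S[Y,Y] = ((2)·(2) + (1)·(1) + (-3)·(-3) + (2)·(2) + (-2)·(-2)) / 4 = 22/4 = 5.5
  S = [[3, -2.25],
 [-2.25, 5.5]].

Step 3 — invert S. det(S) = 3·5.5 - (-2.25)² = 11.4375.
  S^{-1} = (1/det) · [[d, -b], [-b, a]] = [[0.4809, 0.1967],
 [0.1967, 0.2623]].

Step 4 — quadratic form (x̄ - mu_0)^T · S^{-1} · (x̄ - mu_0):
  S^{-1} · (x̄ - mu_0) = (1.8361, 1.1148),
  (x̄ - mu_0)^T · [...] = (3)·(1.8361) + (2)·(1.1148) = 7.7377.

Step 5 — scale by n: T² = 5 · 7.7377 = 38.6885.

T² ≈ 38.6885


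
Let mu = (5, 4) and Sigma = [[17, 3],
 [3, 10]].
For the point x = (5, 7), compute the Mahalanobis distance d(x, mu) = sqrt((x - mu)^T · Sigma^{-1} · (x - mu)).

Step 1 — centre the observation: (x - mu) = (0, 3).

Step 2 — invert Sigma. det(Sigma) = 17·10 - (3)² = 161.
  Sigma^{-1} = (1/det) · [[d, -b], [-b, a]] = [[0.0621, -0.0186],
 [-0.0186, 0.1056]].

Step 3 — form the quadratic (x - mu)^T · Sigma^{-1} · (x - mu):
  Sigma^{-1} · (x - mu) = (-0.0559, 0.3168).
  (x - mu)^T · [Sigma^{-1} · (x - mu)] = (0)·(-0.0559) + (3)·(0.3168) = 0.9503.

Step 4 — take square root: d = √(0.9503) ≈ 0.9748.

d(x, mu) = √(0.9503) ≈ 0.9748


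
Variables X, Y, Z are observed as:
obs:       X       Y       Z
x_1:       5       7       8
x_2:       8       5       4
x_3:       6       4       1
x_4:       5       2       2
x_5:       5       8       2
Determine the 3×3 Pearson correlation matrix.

Step 1 — column means:
  mean(X) = (5 + 8 + 6 + 5 + 5) / 5 = 29/5 = 5.8
  mean(Y) = (7 + 5 + 4 + 2 + 8) / 5 = 26/5 = 5.2
  mean(Z) = (8 + 4 + 1 + 2 + 2) / 5 = 17/5 = 3.4

Step 2 — sample variances and covariances s[i,j] = (1/(n-1)) · Σ_k (x_{k,i} - mean_i) · (x_{k,j} - mean_j), with n-1 = 4:
  s[X,X] = ((-0.8)·(-0.8) + (2.2)·(2.2) + (0.2)·(0.2) + (-0.8)·(-0.8) + (-0.8)·(-0.8)) / 4 = 6.8/4 = 1.7
  s[X,Y] = ((-0.8)·(1.8) + (2.2)·(-0.2) + (0.2)·(-1.2) + (-0.8)·(-3.2) + (-0.8)·(2.8)) / 4 = -1.8/4 = -0.45
  s[X,Z] = ((-0.8)·(4.6) + (2.2)·(0.6) + (0.2)·(-2.4) + (-0.8)·(-1.4) + (-0.8)·(-1.4)) / 4 = -0.6/4 = -0.15
  s[Y,Y] = ((1.8)·(1.8) + (-0.2)·(-0.2) + (-1.2)·(-1.2) + (-3.2)·(-3.2) + (2.8)·(2.8)) / 4 = 22.8/4 = 5.7
  s[Y,Z] = ((1.8)·(4.6) + (-0.2)·(0.6) + (-1.2)·(-2.4) + (-3.2)·(-1.4) + (2.8)·(-1.4)) / 4 = 11.6/4 = 2.9
  s[Z,Z] = ((4.6)·(4.6) + (0.6)·(0.6) + (-2.4)·(-2.4) + (-1.4)·(-1.4) + (-1.4)·(-1.4)) / 4 = 31.2/4 = 7.8
  Sample standard deviations s_i = √(s[i,i]):
  s(X) = √(1.7) = 1.3038
  s(Y) = √(5.7) = 2.3875
  s(Z) = √(7.8) = 2.7928

Step 3 — r_{ij} = s_{ij} / (s_i · s_j):
  r[X,X] = 1 (diagonal).
  r[X,Y] = -0.45 / (1.3038 · 2.3875) = -0.45 / 3.1129 = -0.1446
  r[X,Z] = -0.15 / (1.3038 · 2.7928) = -0.15 / 3.6414 = -0.0412
  r[Y,Y] = 1 (diagonal).
  r[Y,Z] = 2.9 / (2.3875 · 2.7928) = 2.9 / 6.6678 = 0.4349
  r[Z,Z] = 1 (diagonal).

R is symmetric with unit diagonal. Assembling:

R = [[1, -0.1446, -0.0412],
 [-0.1446, 1, 0.4349],
 [-0.0412, 0.4349, 1]]


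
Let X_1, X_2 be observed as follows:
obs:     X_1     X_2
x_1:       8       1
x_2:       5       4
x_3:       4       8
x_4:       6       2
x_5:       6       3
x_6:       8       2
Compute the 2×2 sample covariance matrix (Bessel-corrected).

Step 1 — column means:
  mean(X_1) = (8 + 5 + 4 + 6 + 6 + 8) / 6 = 37/6 = 6.1667
  mean(X_2) = (1 + 4 + 8 + 2 + 3 + 2) / 6 = 20/6 = 3.3333

Step 2 — sample covariance S[i,j] = (1/(n-1)) · Σ_k (x_{k,i} - mean_i) · (x_{k,j} - mean_j), with n-1 = 5.
  S[X_1,X_1] = ((1.8333)·(1.8333) + (-1.1667)·(-1.1667) + (-2.1667)·(-2.1667) + (-0.1667)·(-0.1667) + (-0.1667)·(-0.1667) + (1.8333)·(1.8333)) / 5 = 12.8333/5 = 2.5667
  S[X_1,X_2] = ((1.8333)·(-2.3333) + (-1.1667)·(0.6667) + (-2.1667)·(4.6667) + (-0.1667)·(-1.3333) + (-0.1667)·(-0.3333) + (1.8333)·(-1.3333)) / 5 = -17.3333/5 = -3.4667
  S[X_2,X_2] = ((-2.3333)·(-2.3333) + (0.6667)·(0.6667) + (4.6667)·(4.6667) + (-1.3333)·(-1.3333) + (-0.3333)·(-0.3333) + (-1.3333)·(-1.3333)) / 5 = 31.3333/5 = 6.2667

S is symmetric (S[j,i] = S[i,j]). Assembling:

S = [[2.5667, -3.4667],
 [-3.4667, 6.2667]]


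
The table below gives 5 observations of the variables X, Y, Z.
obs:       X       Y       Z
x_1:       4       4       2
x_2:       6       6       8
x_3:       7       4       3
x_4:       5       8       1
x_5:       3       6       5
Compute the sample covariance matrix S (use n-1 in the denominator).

Step 1 — column means:
  mean(X) = (4 + 6 + 7 + 5 + 3) / 5 = 25/5 = 5
  mean(Y) = (4 + 6 + 4 + 8 + 6) / 5 = 28/5 = 5.6
  mean(Z) = (2 + 8 + 3 + 1 + 5) / 5 = 19/5 = 3.8

Step 2 — sample covariance S[i,j] = (1/(n-1)) · Σ_k (x_{k,i} - mean_i) · (x_{k,j} - mean_j), with n-1 = 4.
  S[X,X] = ((-1)·(-1) + (1)·(1) + (2)·(2) + (0)·(0) + (-2)·(-2)) / 4 = 10/4 = 2.5
  S[X,Y] = ((-1)·(-1.6) + (1)·(0.4) + (2)·(-1.6) + (0)·(2.4) + (-2)·(0.4)) / 4 = -2/4 = -0.5
  S[X,Z] = ((-1)·(-1.8) + (1)·(4.2) + (2)·(-0.8) + (0)·(-2.8) + (-2)·(1.2)) / 4 = 2/4 = 0.5
  S[Y,Y] = ((-1.6)·(-1.6) + (0.4)·(0.4) + (-1.6)·(-1.6) + (2.4)·(2.4) + (0.4)·(0.4)) / 4 = 11.2/4 = 2.8
  S[Y,Z] = ((-1.6)·(-1.8) + (0.4)·(4.2) + (-1.6)·(-0.8) + (2.4)·(-2.8) + (0.4)·(1.2)) / 4 = -0.4/4 = -0.1
  S[Z,Z] = ((-1.8)·(-1.8) + (4.2)·(4.2) + (-0.8)·(-0.8) + (-2.8)·(-2.8) + (1.2)·(1.2)) / 4 = 30.8/4 = 7.7

S is symmetric (S[j,i] = S[i,j]). Assembling:

S = [[2.5, -0.5, 0.5],
 [-0.5, 2.8, -0.1],
 [0.5, -0.1, 7.7]]


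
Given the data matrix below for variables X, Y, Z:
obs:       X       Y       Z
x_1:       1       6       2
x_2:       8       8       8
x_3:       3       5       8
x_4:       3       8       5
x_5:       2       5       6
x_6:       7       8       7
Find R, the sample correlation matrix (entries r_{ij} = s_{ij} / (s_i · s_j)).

Step 1 — column means:
  mean(X) = (1 + 8 + 3 + 3 + 2 + 7) / 6 = 24/6 = 4
  mean(Y) = (6 + 8 + 5 + 8 + 5 + 8) / 6 = 40/6 = 6.6667
  mean(Z) = (2 + 8 + 8 + 5 + 6 + 7) / 6 = 36/6 = 6

Step 2 — sample variances and covariances s[i,j] = (1/(n-1)) · Σ_k (x_{k,i} - mean_i) · (x_{k,j} - mean_j), with n-1 = 5:
  s[X,X] = ((-3)·(-3) + (4)·(4) + (-1)·(-1) + (-1)·(-1) + (-2)·(-2) + (3)·(3)) / 5 = 40/5 = 8
  s[X,Y] = ((-3)·(-0.6667) + (4)·(1.3333) + (-1)·(-1.6667) + (-1)·(1.3333) + (-2)·(-1.6667) + (3)·(1.3333)) / 5 = 15/5 = 3
  s[X,Z] = ((-3)·(-4) + (4)·(2) + (-1)·(2) + (-1)·(-1) + (-2)·(0) + (3)·(1)) / 5 = 22/5 = 4.4
  s[Y,Y] = ((-0.6667)·(-0.6667) + (1.3333)·(1.3333) + (-1.6667)·(-1.6667) + (1.3333)·(1.3333) + (-1.6667)·(-1.6667) + (1.3333)·(1.3333)) / 5 = 11.3333/5 = 2.2667
  s[Y,Z] = ((-0.6667)·(-4) + (1.3333)·(2) + (-1.6667)·(2) + (1.3333)·(-1) + (-1.6667)·(0) + (1.3333)·(1)) / 5 = 2/5 = 0.4
  s[Z,Z] = ((-4)·(-4) + (2)·(2) + (2)·(2) + (-1)·(-1) + (0)·(0) + (1)·(1)) / 5 = 26/5 = 5.2
  Sample standard deviations s_i = √(s[i,i]):
  s(X) = √(8) = 2.8284
  s(Y) = √(2.2667) = 1.5055
  s(Z) = √(5.2) = 2.2804

Step 3 — r_{ij} = s_{ij} / (s_i · s_j):
  r[X,X] = 1 (diagonal).
  r[X,Y] = 3 / (2.8284 · 1.5055) = 3 / 4.2583 = 0.7045
  r[X,Z] = 4.4 / (2.8284 · 2.2804) = 4.4 / 6.4498 = 0.6822
  r[Y,Y] = 1 (diagonal).
  r[Y,Z] = 0.4 / (1.5055 · 2.2804) = 0.4 / 3.4332 = 0.1165
  r[Z,Z] = 1 (diagonal).

R is symmetric with unit diagonal. Assembling:

R = [[1, 0.7045, 0.6822],
 [0.7045, 1, 0.1165],
 [0.6822, 0.1165, 1]]


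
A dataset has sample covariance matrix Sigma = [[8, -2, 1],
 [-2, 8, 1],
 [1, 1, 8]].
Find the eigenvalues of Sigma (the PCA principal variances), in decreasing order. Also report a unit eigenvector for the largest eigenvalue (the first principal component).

Step 1 — characteristic polynomial p(λ) = det(λI - Sigma) = λ³ - tr·λ² + c_1·λ - det, where tr = trace, c_1 = sum of the principal 2×2 minors, det = det(Sigma):
  tr = 8 + 8 + 8 = 24,
  c_1 = (8·8 - (-2)²) + (8·8 - (1)²) + (8·8 - (1)²) = 60 + 63 + 63 = 186,
  det = 8·(8·8 - (1)²) - (-2)·((-2)·8 - (1)·(1)) + (1)·((-2)·(1) - 8·(1)) = 8·(63) - (-2)·(-17) + (1)·(-10) = 460.
  So p(λ) = λ³ - 24λ² + 186λ - 460.
Step 2 — look for an integer root (rational root theorem: any rational root is an integer divisor of 460). Testing λ = 10:
  p(10) = 1000 - 2400 + 1860 - 460 = 0  ✓
  Dividing out (λ - 10): p(λ) = (λ - 10)(λ² - 14λ + 46).
Step 3 — remaining eigenvalues from the quadratic λ² - 14λ + 46 = 0:
  Δ = 14² - 4·46 = 196 - 184 = 12,  λ = (14 ± √12)/2 = (14 ± 3.4641)/2 ≈ 8.7321 or 5.2679.
  Sorted: λ_1 = 10,  λ_2 = 8.7321,  λ_3 = 5.2679  (check: sum = 24 = tr ✓).

Step 4 — unit eigenvector for λ_1 = 10: v spans the null space of (Sigma - λ_1 I), whose rows are
  r_1 = (-2, -2, 1),  r_2 = (-2, -2, 1),  r_3 = (1, 1, -2).
  v is orthogonal to every row, so take v ∝ r_1 × r_3 = ((-2)·(-2) - (1)·(1), (1)·(1) - (-2)·(-2), (-2)·(1) - (-2)·(1)) = (3, -3, 0).
  Rescale (divide by 3): u = (1, -1, 0).
  ||u|| = √((1)² + (-1)² + (0)²) = √(2) ≈ 1.4142,  v_1 = u/||u|| ≈ (0.7071, -0.7071, 0) (||v_1|| = 1).

λ_1 = 10,  λ_2 = 8.7321,  λ_3 = 5.2679;  v_1 ≈ (0.7071, -0.7071, 0)


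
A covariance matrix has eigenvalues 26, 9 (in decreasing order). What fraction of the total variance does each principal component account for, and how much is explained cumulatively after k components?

Step 1 — total variance = trace(Sigma) = Σ λ_i = 26 + 9 = 35.

Step 2 — fraction explained by component i = λ_i / Σ λ:
  PC1: 26/35 = 0.7429
  PC2: 9/35 = 0.2571

Step 3 — cumulative fraction after k components = (λ_1 + ... + λ_k) / Σ λ:
  k = 1: 26/35 = 0.7429
  k = 2: (26 + 9)/35 = 35/35 = 1

Summary (fraction, with percent):

explained: PC1 0.7429 (74.29%), PC2 0.2571 (25.71%);  cumulative: 0.7429, 1


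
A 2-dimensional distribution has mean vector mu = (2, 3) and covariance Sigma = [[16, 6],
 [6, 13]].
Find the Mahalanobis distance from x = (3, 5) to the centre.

Step 1 — centre the observation: (x - mu) = (1, 2).

Step 2 — invert Sigma. det(Sigma) = 16·13 - (6)² = 172.
  Sigma^{-1} = (1/det) · [[d, -b], [-b, a]] = [[0.0756, -0.0349],
 [-0.0349, 0.093]].

Step 3 — form the quadratic (x - mu)^T · Sigma^{-1} · (x - mu):
  Sigma^{-1} · (x - mu) = (0.0058, 0.1512).
  (x - mu)^T · [Sigma^{-1} · (x - mu)] = (1)·(0.0058) + (2)·(0.1512) = 0.3081.

Step 4 — take square root: d = √(0.3081) ≈ 0.5551.

d(x, mu) = √(0.3081) ≈ 0.5551


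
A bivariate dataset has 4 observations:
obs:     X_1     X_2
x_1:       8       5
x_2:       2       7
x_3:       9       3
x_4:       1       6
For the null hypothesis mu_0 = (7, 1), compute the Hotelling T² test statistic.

Step 1 — sample mean vector:
  mean(X_1) = (8 + 2 + 9 + 1) / 4 = 20/4 = 5
  mean(X_2) = (5 + 7 + 3 + 6) / 4 = 21/4 = 5.25
  x̄ = (5, 5.25),  deviation x̄ - mu_0 = (5, 5.25) - (7, 1) = (-2, 4.25).

Step 2 — sample covariance matrix, S[i,j] = (1/(n-1)) · Σ_k (x_{k,i} - mean_i) · (x_{k,j} - mean_j), divisor n-1 = 3:
  S[X_1,X_1] = ((3)·(3) + (-3)·(-3) + (4)·(4) + (-4)·(-4)) / 3 = 50/3 = 16.6667
  S[X_1,X_2] = ((3)·(-0.25) + (-3)·(1.75) + (4)·(-2.25) + (-4)·(0.75)) / 3 = -18/3 = -6
  S[X_2,X_2] = ((-0.25)·(-0.25) + (1.75)·(1.75) + (-2.25)·(-2.25) + (0.75)·(0.75)) / 3 = 8.75/3 = 2.9167
  S = [[16.6667, -6],
 [-6, 2.9167]].

Step 3 — invert S. det(S) = 16.6667·2.9167 - (-6)² = 12.6111.
  S^{-1} = (1/det) · [[d, -b], [-b, a]] = [[0.2313, 0.4758],
 [0.4758, 1.3216]].

Step 4 — quadratic form (x̄ - mu_0)^T · S^{-1} · (x̄ - mu_0):
  S^{-1} · (x̄ - mu_0) = (1.5595, 4.6652),
  (x̄ - mu_0)^T · [...] = (-2)·(1.5595) + (4.25)·(4.6652) = 16.7081.

Step 5 — scale by n: T² = 4 · 16.7081 = 66.8326.

T² ≈ 66.8326


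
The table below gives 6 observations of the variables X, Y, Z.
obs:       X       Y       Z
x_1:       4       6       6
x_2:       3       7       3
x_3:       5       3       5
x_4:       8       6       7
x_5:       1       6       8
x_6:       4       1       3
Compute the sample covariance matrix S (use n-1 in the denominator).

Step 1 — column means:
  mean(X) = (4 + 3 + 5 + 8 + 1 + 4) / 6 = 25/6 = 4.1667
  mean(Y) = (6 + 7 + 3 + 6 + 6 + 1) / 6 = 29/6 = 4.8333
  mean(Z) = (6 + 3 + 5 + 7 + 8 + 3) / 6 = 32/6 = 5.3333

Step 2 — sample covariance S[i,j] = (1/(n-1)) · Σ_k (x_{k,i} - mean_i) · (x_{k,j} - mean_j), with n-1 = 5.
  S[X,X] = ((-0.1667)·(-0.1667) + (-1.1667)·(-1.1667) + (0.8333)·(0.8333) + (3.8333)·(3.8333) + (-3.1667)·(-3.1667) + (-0.1667)·(-0.1667)) / 5 = 26.8333/5 = 5.3667
  S[X,Y] = ((-0.1667)·(1.1667) + (-1.1667)·(2.1667) + (0.8333)·(-1.8333) + (3.8333)·(1.1667) + (-3.1667)·(1.1667) + (-0.1667)·(-3.8333)) / 5 = -2.8333/5 = -0.5667
  S[X,Z] = ((-0.1667)·(0.6667) + (-1.1667)·(-2.3333) + (0.8333)·(-0.3333) + (3.8333)·(1.6667) + (-3.1667)·(2.6667) + (-0.1667)·(-2.3333)) / 5 = 0.6667/5 = 0.1333
  S[Y,Y] = ((1.1667)·(1.1667) + (2.1667)·(2.1667) + (-1.8333)·(-1.8333) + (1.1667)·(1.1667) + (1.1667)·(1.1667) + (-3.8333)·(-3.8333)) / 5 = 26.8333/5 = 5.3667
  S[Y,Z] = ((1.1667)·(0.6667) + (2.1667)·(-2.3333) + (-1.8333)·(-0.3333) + (1.1667)·(1.6667) + (1.1667)·(2.6667) + (-3.8333)·(-2.3333)) / 5 = 10.3333/5 = 2.0667
  S[Z,Z] = ((0.6667)·(0.6667) + (-2.3333)·(-2.3333) + (-0.3333)·(-0.3333) + (1.6667)·(1.6667) + (2.6667)·(2.6667) + (-2.3333)·(-2.3333)) / 5 = 21.3333/5 = 4.2667

S is symmetric (S[j,i] = S[i,j]). Assembling:

S = [[5.3667, -0.5667, 0.1333],
 [-0.5667, 5.3667, 2.0667],
 [0.1333, 2.0667, 4.2667]]


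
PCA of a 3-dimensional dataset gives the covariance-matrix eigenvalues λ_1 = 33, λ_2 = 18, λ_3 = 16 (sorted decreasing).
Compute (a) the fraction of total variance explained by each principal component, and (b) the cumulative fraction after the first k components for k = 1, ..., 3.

Step 1 — total variance = trace(Sigma) = Σ λ_i = 33 + 18 + 16 = 67.

Step 2 — fraction explained by component i = λ_i / Σ λ:
  PC1: 33/67 = 0.4925
  PC2: 18/67 = 0.2687
  PC3: 16/67 = 0.2388

Step 3 — cumulative fraction after k components = (λ_1 + ... + λ_k) / Σ λ:
  k = 1: 33/67 = 0.4925
  k = 2: (33 + 18)/67 = 51/67 = 0.7612
  k = 3: (33 + 18 + 16)/67 = 67/67 = 1

Summary (fraction, with percent):

explained: PC1 0.4925 (49.25%), PC2 0.2687 (26.87%), PC3 0.2388 (23.88%);  cumulative: 0.4925, 0.7612, 1


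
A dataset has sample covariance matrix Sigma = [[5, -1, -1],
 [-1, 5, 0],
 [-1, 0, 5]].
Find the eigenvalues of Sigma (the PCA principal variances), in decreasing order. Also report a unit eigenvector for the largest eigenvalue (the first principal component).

Step 1 — characteristic polynomial p(λ) = det(λI - Sigma) = λ³ - tr·λ² + c_1·λ - det, where tr = trace, c_1 = sum of the principal 2×2 minors, det = det(Sigma):
  tr = 5 + 5 + 5 = 15,
  c_1 = (5·5 - (-1)²) + (5·5 - (-1)²) + (5·5 - (0)²) = 24 + 24 + 25 = 73,
  det = 5·(5·5 - (0)²) - (-1)·((-1)·5 - (0)·(-1)) + (-1)·((-1)·(0) - 5·(-1)) = 5·(25) - (-1)·(-5) + (-1)·(5) = 115.
  So p(λ) = λ³ - 15λ² + 73λ - 115.
Step 2 — look for an integer root (rational root theorem: any rational root is an integer divisor of 115). Testing λ = 5:
  p(5) = 125 - 375 + 365 - 115 = 0  ✓
  Dividing out (λ - 5): p(λ) = (λ - 5)(λ² - 10λ + 23).
Step 3 — remaining eigenvalues from the quadratic λ² - 10λ + 23 = 0:
  Δ = 10² - 4·23 = 100 - 92 = 8,  λ = (10 ± √8)/2 = (10 ± 2.8284)/2 ≈ 6.4142 or 3.5858.
  Sorted: λ_1 = 6.4142,  λ_2 = 5,  λ_3 = 3.5858  (check: sum = 15 = tr ✓).

Step 4 — unit eigenvector for λ_1 ≈ 6.4142: v spans the null space of (Sigma - λ_1 I), whose rows are
  r_1 = (-1.4142, -1, -1),  r_2 = (-1, -1.4142, 0),  r_3 = (-1, 0, -1.4142).
  v is orthogonal to every row, so take v ∝ r_1 × r_2 = ((-1)·(0) - (-1)·(-1.4142), (-1)·(-1) - (-1.4142)·(0), (-1.4142)·(-1.4142) - (-1)·(-1)) ≈ (-1.4142, 1, 1).
  Rescale (multiply by -1 so the first nonzero entry is positive): u = (1.4142, -1, -1).
  ||u|| = √((1.4142)² + (-1)² + (-1)²) = √(4) ≈ 2,  v_1 = u/||u|| ≈ (0.7071, -0.5, -0.5) (||v_1|| = 1).

λ_1 = 6.4142,  λ_2 = 5,  λ_3 = 3.5858;  v_1 ≈ (0.7071, -0.5, -0.5)


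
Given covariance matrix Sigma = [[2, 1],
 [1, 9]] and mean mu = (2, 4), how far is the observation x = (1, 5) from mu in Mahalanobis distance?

Step 1 — centre the observation: (x - mu) = (-1, 1).

Step 2 — invert Sigma. det(Sigma) = 2·9 - (1)² = 17.
  Sigma^{-1} = (1/det) · [[d, -b], [-b, a]] = [[0.5294, -0.0588],
 [-0.0588, 0.1176]].

Step 3 — form the quadratic (x - mu)^T · Sigma^{-1} · (x - mu):
  Sigma^{-1} · (x - mu) = (-0.5882, 0.1765).
  (x - mu)^T · [Sigma^{-1} · (x - mu)] = (-1)·(-0.5882) + (1)·(0.1765) = 0.7647.

Step 4 — take square root: d = √(0.7647) ≈ 0.8745.

d(x, mu) = √(0.7647) ≈ 0.8745


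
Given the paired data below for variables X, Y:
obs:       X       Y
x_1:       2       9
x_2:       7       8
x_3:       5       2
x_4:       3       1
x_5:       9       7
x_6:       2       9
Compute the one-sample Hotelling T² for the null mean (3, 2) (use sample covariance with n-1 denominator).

Step 1 — sample mean vector:
  mean(X) = (2 + 7 + 5 + 3 + 9 + 2) / 6 = 28/6 = 4.6667
  mean(Y) = (9 + 8 + 2 + 1 + 7 + 9) / 6 = 36/6 = 6
  x̄ = (4.6667, 6),  deviation x̄ - mu_0 = (4.6667, 6) - (3, 2) = (1.6667, 4).

Step 2 — sample covariance matrix, S[i,j] = (1/(n-1)) · Σ_k (x_{k,i} - mean_i) · (x_{k,j} - mean_j), divisor n-1 = 5:
  S[X,X] = ((-2.6667)·(-2.6667) + (2.3333)·(2.3333) + (0.3333)·(0.3333) + (-1.6667)·(-1.6667) + (4.3333)·(4.3333) + (-2.6667)·(-2.6667)) / 5 = 41.3333/5 = 8.2667
  S[X,Y] = ((-2.6667)·(3) + (2.3333)·(2) + (0.3333)·(-4) + (-1.6667)·(-5) + (4.3333)·(1) + (-2.6667)·(3)) / 5 = 0/5 = 0
  S[Y,Y] = ((3)·(3) + (2)·(2) + (-4)·(-4) + (-5)·(-5) + (1)·(1) + (3)·(3)) / 5 = 64/5 = 12.8
  S = [[8.2667, 0],
 [0, 12.8]].

Step 3 — invert S. det(S) = 8.2667·12.8 - (0)² = 105.8133.
  S^{-1} = (1/det) · [[d, -b], [-b, a]] = [[0.121, 0],
 [0, 0.0781]].

Step 4 — quadratic form (x̄ - mu_0)^T · S^{-1} · (x̄ - mu_0):
  S^{-1} · (x̄ - mu_0) = (0.2016, 0.3125),
  (x̄ - mu_0)^T · [...] = (1.6667)·(0.2016) + (4)·(0.3125) = 1.586.

Step 5 — scale by n: T² = 6 · 1.586 = 9.5161.

T² ≈ 9.5161


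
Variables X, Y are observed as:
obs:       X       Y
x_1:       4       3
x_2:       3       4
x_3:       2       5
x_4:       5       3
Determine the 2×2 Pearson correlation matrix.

Step 1 — column means:
  mean(X) = (4 + 3 + 2 + 5) / 4 = 14/4 = 3.5
  mean(Y) = (3 + 4 + 5 + 3) / 4 = 15/4 = 3.75

Step 2 — sample variances and covariances s[i,j] = (1/(n-1)) · Σ_k (x_{k,i} - mean_i) · (x_{k,j} - mean_j), with n-1 = 3:
  s[X,X] = ((0.5)·(0.5) + (-0.5)·(-0.5) + (-1.5)·(-1.5) + (1.5)·(1.5)) / 3 = 5/3 = 1.6667
  s[X,Y] = ((0.5)·(-0.75) + (-0.5)·(0.25) + (-1.5)·(1.25) + (1.5)·(-0.75)) / 3 = -3.5/3 = -1.1667
  s[Y,Y] = ((-0.75)·(-0.75) + (0.25)·(0.25) + (1.25)·(1.25) + (-0.75)·(-0.75)) / 3 = 2.75/3 = 0.9167
  Sample standard deviations s_i = √(s[i,i]):
  s(X) = √(1.6667) = 1.291
  s(Y) = √(0.9167) = 0.9574

Step 3 — r_{ij} = s_{ij} / (s_i · s_j):
  r[X,X] = 1 (diagonal).
  r[X,Y] = -1.1667 / (1.291 · 0.9574) = -1.1667 / 1.236 = -0.9439
  r[Y,Y] = 1 (diagonal).

R is symmetric with unit diagonal. Assembling:

R = [[1, -0.9439],
 [-0.9439, 1]]


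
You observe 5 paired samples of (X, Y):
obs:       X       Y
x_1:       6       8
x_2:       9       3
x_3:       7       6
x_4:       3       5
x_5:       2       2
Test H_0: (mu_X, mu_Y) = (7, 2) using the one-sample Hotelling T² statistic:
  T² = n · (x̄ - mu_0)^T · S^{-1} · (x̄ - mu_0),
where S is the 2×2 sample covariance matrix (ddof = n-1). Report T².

Step 1 — sample mean vector:
  mean(X) = (6 + 9 + 7 + 3 + 2) / 5 = 27/5 = 5.4
  mean(Y) = (8 + 3 + 6 + 5 + 2) / 5 = 24/5 = 4.8
  x̄ = (5.4, 4.8),  deviation x̄ - mu_0 = (5.4, 4.8) - (7, 2) = (-1.6, 2.8).

Step 2 — sample covariance matrix, S[i,j] = (1/(n-1)) · Σ_k (x_{k,i} - mean_i) · (x_{k,j} - mean_j), divisor n-1 = 4:
  S[X,X] = ((0.6)·(0.6) + (3.6)·(3.6) + (1.6)·(1.6) + (-2.4)·(-2.4) + (-3.4)·(-3.4)) / 4 = 33.2/4 = 8.3
  S[X,Y] = ((0.6)·(3.2) + (3.6)·(-1.8) + (1.6)·(1.2) + (-2.4)·(0.2) + (-3.4)·(-2.8)) / 4 = 6.4/4 = 1.6
  S[Y,Y] = ((3.2)·(3.2) + (-1.8)·(-1.8) + (1.2)·(1.2) + (0.2)·(0.2) + (-2.8)·(-2.8)) / 4 = 22.8/4 = 5.7
  S = [[8.3, 1.6],
 [1.6, 5.7]].

Step 3 — invert S. det(S) = 8.3·5.7 - (1.6)² = 44.75.
  S^{-1} = (1/det) · [[d, -b], [-b, a]] = [[0.1274, -0.0358],
 [-0.0358, 0.1855]].

Step 4 — quadratic form (x̄ - mu_0)^T · S^{-1} · (x̄ - mu_0):
  S^{-1} · (x̄ - mu_0) = (-0.3039, 0.5765),
  (x̄ - mu_0)^T · [...] = (-1.6)·(-0.3039) + (2.8)·(0.5765) = 2.1006.

Step 5 — scale by n: T² = 5 · 2.1006 = 10.5028.

T² ≈ 10.5028


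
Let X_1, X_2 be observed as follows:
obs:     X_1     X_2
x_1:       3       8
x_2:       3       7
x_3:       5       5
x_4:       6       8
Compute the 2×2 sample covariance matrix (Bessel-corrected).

Step 1 — column means:
  mean(X_1) = (3 + 3 + 5 + 6) / 4 = 17/4 = 4.25
  mean(X_2) = (8 + 7 + 5 + 8) / 4 = 28/4 = 7

Step 2 — sample covariance S[i,j] = (1/(n-1)) · Σ_k (x_{k,i} - mean_i) · (x_{k,j} - mean_j), with n-1 = 3.
  S[X_1,X_1] = ((-1.25)·(-1.25) + (-1.25)·(-1.25) + (0.75)·(0.75) + (1.75)·(1.75)) / 3 = 6.75/3 = 2.25
  S[X_1,X_2] = ((-1.25)·(1) + (-1.25)·(0) + (0.75)·(-2) + (1.75)·(1)) / 3 = -1/3 = -0.3333
  S[X_2,X_2] = ((1)·(1) + (0)·(0) + (-2)·(-2) + (1)·(1)) / 3 = 6/3 = 2

S is symmetric (S[j,i] = S[i,j]). Assembling:

S = [[2.25, -0.3333],
 [-0.3333, 2]]


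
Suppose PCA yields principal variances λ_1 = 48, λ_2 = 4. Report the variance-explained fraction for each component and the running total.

Step 1 — total variance = trace(Sigma) = Σ λ_i = 48 + 4 = 52.

Step 2 — fraction explained by component i = λ_i / Σ λ:
  PC1: 48/52 = 0.9231
  PC2: 4/52 = 0.0769

Step 3 — cumulative fraction after k components = (λ_1 + ... + λ_k) / Σ λ:
  k = 1: 48/52 = 0.9231
  k = 2: (48 + 4)/52 = 52/52 = 1

Summary (fraction, with percent):

explained: PC1 0.9231 (92.31%), PC2 0.0769 (7.69%);  cumulative: 0.9231, 1


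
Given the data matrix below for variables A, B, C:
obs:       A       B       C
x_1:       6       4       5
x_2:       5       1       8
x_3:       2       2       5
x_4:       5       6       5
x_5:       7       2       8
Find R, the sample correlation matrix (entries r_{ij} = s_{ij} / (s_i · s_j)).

Step 1 — column means:
  mean(A) = (6 + 5 + 2 + 5 + 7) / 5 = 25/5 = 5
  mean(B) = (4 + 1 + 2 + 6 + 2) / 5 = 15/5 = 3
  mean(C) = (5 + 8 + 5 + 5 + 8) / 5 = 31/5 = 6.2

Step 2 — sample variances and covariances s[i,j] = (1/(n-1)) · Σ_k (x_{k,i} - mean_i) · (x_{k,j} - mean_j), with n-1 = 4:
  s[A,A] = ((1)·(1) + (0)·(0) + (-3)·(-3) + (0)·(0) + (2)·(2)) / 4 = 14/4 = 3.5
  s[A,B] = ((1)·(1) + (0)·(-2) + (-3)·(-1) + (0)·(3) + (2)·(-1)) / 4 = 2/4 = 0.5
  s[A,C] = ((1)·(-1.2) + (0)·(1.8) + (-3)·(-1.2) + (0)·(-1.2) + (2)·(1.8)) / 4 = 6/4 = 1.5
  s[B,B] = ((1)·(1) + (-2)·(-2) + (-1)·(-1) + (3)·(3) + (-1)·(-1)) / 4 = 16/4 = 4
  s[B,C] = ((1)·(-1.2) + (-2)·(1.8) + (-1)·(-1.2) + (3)·(-1.2) + (-1)·(1.8)) / 4 = -9/4 = -2.25
  s[C,C] = ((-1.2)·(-1.2) + (1.8)·(1.8) + (-1.2)·(-1.2) + (-1.2)·(-1.2) + (1.8)·(1.8)) / 4 = 10.8/4 = 2.7
  Sample standard deviations s_i = √(s[i,i]):
  s(A) = √(3.5) = 1.8708
  s(B) = √(4) = 2
  s(C) = √(2.7) = 1.6432

Step 3 — r_{ij} = s_{ij} / (s_i · s_j):
  r[A,A] = 1 (diagonal).
  r[A,B] = 0.5 / (1.8708 · 2) = 0.5 / 3.7417 = 0.1336
  r[A,C] = 1.5 / (1.8708 · 1.6432) = 1.5 / 3.0741 = 0.488
  r[B,B] = 1 (diagonal).
  r[B,C] = -2.25 / (2 · 1.6432) = -2.25 / 3.2863 = -0.6847
  r[C,C] = 1 (diagonal).

R is symmetric with unit diagonal. Assembling:

R = [[1, 0.1336, 0.488],
 [0.1336, 1, -0.6847],
 [0.488, -0.6847, 1]]


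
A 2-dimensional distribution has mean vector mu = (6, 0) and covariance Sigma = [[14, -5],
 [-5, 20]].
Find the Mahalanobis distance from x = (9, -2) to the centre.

Step 1 — centre the observation: (x - mu) = (3, -2).

Step 2 — invert Sigma. det(Sigma) = 14·20 - (-5)² = 255.
  Sigma^{-1} = (1/det) · [[d, -b], [-b, a]] = [[0.0784, 0.0196],
 [0.0196, 0.0549]].

Step 3 — form the quadratic (x - mu)^T · Sigma^{-1} · (x - mu):
  Sigma^{-1} · (x - mu) = (0.1961, -0.051).
  (x - mu)^T · [Sigma^{-1} · (x - mu)] = (3)·(0.1961) + (-2)·(-0.051) = 0.6902.

Step 4 — take square root: d = √(0.6902) ≈ 0.8308.

d(x, mu) = √(0.6902) ≈ 0.8308


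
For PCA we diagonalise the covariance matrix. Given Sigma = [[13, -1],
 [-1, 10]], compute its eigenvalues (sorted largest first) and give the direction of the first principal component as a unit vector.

Step 1 — characteristic polynomial of 2×2 Sigma:
  det(Sigma - λI) = λ² - trace · λ + det = 0.
  trace = 13 + 10 = 23, det = 13·10 - (-1)² = 129.
Step 2 — discriminant:
  Δ = trace² - 4·det = 529 - 516 = 13.
Step 3 — eigenvalues:
  λ = (trace ± √Δ)/2 = (23 ± 3.6056)/2,
  λ_1 = 13.3028,  λ_2 = 9.6972.

Step 4 — unit eigenvector for λ_1: solve (Sigma - λ_1 I)v = 0. First row:
  (13 - 13.3028)·v_x + (-1)·v_y = 0, i.e. (-0.3028)·v_x + (-1)·v_y = 0,
  so v ∝ (b, λ_1 - a) = (-1, 0.3028); multiply by -1 so the first entry is positive: u = (1, -0.3028).
  ||u|| = √((1)² + (-0.3028)²) = √(1.0917) ≈ 1.0448,
  v_1 = u/||u|| ≈ (0.9571, -0.2898) (||v_1|| = 1).

λ_1 = 13.3028,  λ_2 = 9.6972;  v_1 ≈ (0.9571, -0.2898)
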